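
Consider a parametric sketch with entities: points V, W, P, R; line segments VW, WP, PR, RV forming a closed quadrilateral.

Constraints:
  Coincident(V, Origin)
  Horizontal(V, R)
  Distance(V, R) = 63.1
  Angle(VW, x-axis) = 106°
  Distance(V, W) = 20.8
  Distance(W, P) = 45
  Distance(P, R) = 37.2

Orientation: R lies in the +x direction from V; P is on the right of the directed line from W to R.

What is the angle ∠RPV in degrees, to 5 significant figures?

142.79°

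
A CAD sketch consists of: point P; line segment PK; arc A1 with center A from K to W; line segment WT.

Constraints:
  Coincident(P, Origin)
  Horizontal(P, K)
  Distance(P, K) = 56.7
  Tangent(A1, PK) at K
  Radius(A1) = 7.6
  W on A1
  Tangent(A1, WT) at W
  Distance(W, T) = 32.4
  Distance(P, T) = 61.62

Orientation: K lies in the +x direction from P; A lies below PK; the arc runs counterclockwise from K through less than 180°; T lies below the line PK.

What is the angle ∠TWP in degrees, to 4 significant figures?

95.06°

P is at the origin; P and K share the same y with |PK| = 56.7 and K on the +x side, so K = (56.70, 0.000). Since A1 is tangent to PK there, AK ⟂ PK, so A = K + (0, -7.6) = (56.70, -7.600). Since AW ⟂ WT (tangency), |AT| = √(7.6² + 32.4²) = 33.28 regardless of where W sits on A1. So T lies on both circle(P, 61.62) and circle(A, 33.28); the below-PK intersection is T = (47.28, -39.52). W is the foot of the tangent from T: W = (49.11, -7.170).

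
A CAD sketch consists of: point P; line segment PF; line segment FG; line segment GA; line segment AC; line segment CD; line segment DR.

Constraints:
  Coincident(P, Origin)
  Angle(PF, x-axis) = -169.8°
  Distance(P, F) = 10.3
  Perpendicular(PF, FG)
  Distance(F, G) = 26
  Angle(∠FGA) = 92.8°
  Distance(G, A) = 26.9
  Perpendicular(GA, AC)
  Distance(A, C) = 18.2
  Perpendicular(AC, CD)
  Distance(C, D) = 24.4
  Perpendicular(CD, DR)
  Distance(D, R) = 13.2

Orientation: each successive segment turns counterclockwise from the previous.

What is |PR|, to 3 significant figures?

22.4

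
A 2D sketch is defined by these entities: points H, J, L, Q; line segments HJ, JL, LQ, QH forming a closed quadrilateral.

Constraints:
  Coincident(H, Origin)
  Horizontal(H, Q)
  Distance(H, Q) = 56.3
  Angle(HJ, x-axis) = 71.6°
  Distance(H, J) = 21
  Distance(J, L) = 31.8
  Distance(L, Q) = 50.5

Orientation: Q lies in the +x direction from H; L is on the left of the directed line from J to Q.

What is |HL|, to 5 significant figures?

51.467

Checks: |JL| = 31.80 ✓; |LQ| = 50.50 ✓.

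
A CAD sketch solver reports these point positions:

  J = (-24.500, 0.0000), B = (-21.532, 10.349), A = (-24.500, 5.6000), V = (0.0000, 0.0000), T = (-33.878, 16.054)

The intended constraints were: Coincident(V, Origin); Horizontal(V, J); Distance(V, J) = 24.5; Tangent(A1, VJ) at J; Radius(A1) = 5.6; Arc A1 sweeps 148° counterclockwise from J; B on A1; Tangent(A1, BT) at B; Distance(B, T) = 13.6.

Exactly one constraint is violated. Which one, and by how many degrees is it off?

Tangent(A1, BT) at B — off by 7.20°.

V = (0.00, 0.00) ✓; V.y = 0.00, J.y = 0.00 ✓; |VJ| = 24.50 ✓; ∠(AJ, JV) = 90.00° ✓; |AJ| = 5.600 ✓; bearing(A→B) − bearing(A→J) = 148.0° ✓; |AB| = 5.600 ✓; ∠(AB, BT) = 82.80° ✗; |BT| = 13.60 ✓.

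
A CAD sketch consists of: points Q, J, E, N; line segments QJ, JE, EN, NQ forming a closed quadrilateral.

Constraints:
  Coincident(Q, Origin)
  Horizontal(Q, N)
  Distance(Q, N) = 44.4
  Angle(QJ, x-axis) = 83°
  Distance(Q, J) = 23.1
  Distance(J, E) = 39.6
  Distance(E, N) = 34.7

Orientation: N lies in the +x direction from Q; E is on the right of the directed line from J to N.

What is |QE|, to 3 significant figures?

20.2

Checks: |JE| = 39.60 ✓; |EN| = 34.70 ✓.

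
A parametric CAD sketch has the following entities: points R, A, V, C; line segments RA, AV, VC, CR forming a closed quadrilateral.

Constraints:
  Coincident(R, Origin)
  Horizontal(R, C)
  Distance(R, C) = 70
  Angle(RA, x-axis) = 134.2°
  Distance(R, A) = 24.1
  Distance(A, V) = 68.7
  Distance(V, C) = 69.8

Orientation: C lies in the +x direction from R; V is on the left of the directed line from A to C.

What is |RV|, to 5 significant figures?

70.947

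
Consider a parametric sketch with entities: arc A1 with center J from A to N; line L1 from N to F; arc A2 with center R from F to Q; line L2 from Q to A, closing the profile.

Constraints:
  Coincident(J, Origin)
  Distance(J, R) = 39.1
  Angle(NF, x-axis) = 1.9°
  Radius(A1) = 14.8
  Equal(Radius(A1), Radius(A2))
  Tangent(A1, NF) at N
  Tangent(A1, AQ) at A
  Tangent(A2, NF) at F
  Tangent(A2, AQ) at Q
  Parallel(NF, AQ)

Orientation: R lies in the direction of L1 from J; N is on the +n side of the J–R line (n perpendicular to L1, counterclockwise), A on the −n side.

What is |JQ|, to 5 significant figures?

41.807

The slot axis is L1's direction at 1.9°, so u = (cos 1.9°, sin 1.9°) = (0.99945, 0.033155) and n = (−sin 1.9°, cos 1.9°) = (-0.033155, 0.99945). J is at the origin and R lies 39.1 along u from J, so R = 39.1·u = (39.079, 1.2964). Tangency of A1 to both parallel lines with radius 14.8 puts N and A at J ± 14.8·n: N = (-0.49070, 14.792), A = (0.49070, -14.792). Equal radii place F and Q the same way about R: F = R + 14.8·n = (38.588, 16.088), Q = R − 14.8·n = (39.569, -13.495). Then |JQ| = |Q − J| = 41.807.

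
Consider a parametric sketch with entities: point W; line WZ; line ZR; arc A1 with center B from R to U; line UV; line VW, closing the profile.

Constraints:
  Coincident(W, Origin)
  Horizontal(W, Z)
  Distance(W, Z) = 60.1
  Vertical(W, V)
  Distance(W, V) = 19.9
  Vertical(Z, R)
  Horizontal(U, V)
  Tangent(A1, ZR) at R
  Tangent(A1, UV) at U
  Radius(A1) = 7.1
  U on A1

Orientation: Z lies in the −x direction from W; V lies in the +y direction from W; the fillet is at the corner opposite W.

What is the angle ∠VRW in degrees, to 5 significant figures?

18.761°

W is at the origin; W and Z share the same y with |WZ| = 60.1 and Z on the −x side, so Z = (-60.100, 0.0000). WV is vertical with |WV| = 19.9 and V on the +y side, so V = (0.0000, 19.900). The virtual corner opposite W is at (-60.100, 19.900). A1 meets ZR tangentially, so BR is at right angles to ZR and the tangent condition forces BU to be normal to UV, with radius 7.1, so the center B sits 7.1 in from both sides at B = (-53.000, 12.800). That places the tangent points at R = (-60.100, 12.800) on ZR and U = (-53.000, 19.900) on UV. Then cos ∠VRW = RV·RW / (|RV||RW|), giving 18.761°.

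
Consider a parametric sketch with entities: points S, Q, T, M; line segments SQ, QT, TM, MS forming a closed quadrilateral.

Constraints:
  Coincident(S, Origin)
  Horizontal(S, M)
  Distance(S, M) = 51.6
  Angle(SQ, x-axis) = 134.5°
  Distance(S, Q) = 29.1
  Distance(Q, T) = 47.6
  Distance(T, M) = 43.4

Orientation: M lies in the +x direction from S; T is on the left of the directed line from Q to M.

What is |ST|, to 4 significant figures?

42.67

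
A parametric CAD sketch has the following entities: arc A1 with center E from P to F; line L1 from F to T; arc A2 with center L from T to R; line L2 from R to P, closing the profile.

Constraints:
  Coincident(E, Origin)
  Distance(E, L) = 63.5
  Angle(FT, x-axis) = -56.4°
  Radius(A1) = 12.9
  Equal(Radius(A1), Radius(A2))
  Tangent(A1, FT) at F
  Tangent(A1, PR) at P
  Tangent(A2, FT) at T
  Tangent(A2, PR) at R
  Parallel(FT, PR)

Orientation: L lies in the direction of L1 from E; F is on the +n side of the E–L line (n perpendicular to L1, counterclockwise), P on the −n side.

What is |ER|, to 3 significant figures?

64.8

Tangency of A1 to both parallel lines with radius 12.9 puts F and P at E ± 12.9·n: F = (10.7, 7.14), P = (-10.7, -7.14). Equal radii place T and R the same way about L: T = L + 12.9·n = (45.9, -45.8), R = L − 12.9·n = (24.4, -60.0). Then |ER| = |R − E| = 64.8.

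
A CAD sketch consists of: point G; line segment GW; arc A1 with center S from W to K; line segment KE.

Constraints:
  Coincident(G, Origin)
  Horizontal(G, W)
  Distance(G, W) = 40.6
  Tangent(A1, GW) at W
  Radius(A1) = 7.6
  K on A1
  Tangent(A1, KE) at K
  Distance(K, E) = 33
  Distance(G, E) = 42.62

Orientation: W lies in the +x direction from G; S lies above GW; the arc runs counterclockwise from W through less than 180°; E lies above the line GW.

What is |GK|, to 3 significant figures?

47.7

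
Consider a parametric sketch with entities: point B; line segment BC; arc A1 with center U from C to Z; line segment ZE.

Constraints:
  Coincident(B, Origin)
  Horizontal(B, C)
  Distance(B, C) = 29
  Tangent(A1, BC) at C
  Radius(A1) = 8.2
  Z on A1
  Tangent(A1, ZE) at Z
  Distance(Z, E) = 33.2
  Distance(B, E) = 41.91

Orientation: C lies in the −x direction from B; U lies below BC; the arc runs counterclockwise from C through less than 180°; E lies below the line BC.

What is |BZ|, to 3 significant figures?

37.8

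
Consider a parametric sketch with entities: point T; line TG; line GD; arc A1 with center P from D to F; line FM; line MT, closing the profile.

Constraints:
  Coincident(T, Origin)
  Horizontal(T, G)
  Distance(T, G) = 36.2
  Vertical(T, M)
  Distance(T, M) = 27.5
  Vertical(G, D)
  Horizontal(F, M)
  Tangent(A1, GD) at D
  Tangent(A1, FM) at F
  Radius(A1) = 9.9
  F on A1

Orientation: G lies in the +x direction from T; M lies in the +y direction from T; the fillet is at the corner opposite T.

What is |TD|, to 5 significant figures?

40.252

T is at the origin; TG is horizontal with |TG| = 36.2 and G on the +x side, so G = (36.200, 0.0000). T and M share the same x with |TM| = 27.5 and M on the +y side, so M = (0.0000, 27.500). The virtual corner opposite T is at (36.200, 27.500). A1 meets GD tangentially, so PD is at right angles to GD and tangency of A1 to FM means the radius PF is perpendicular to FM, with radius 9.9, so the center P sits 9.9 in from both sides at P = (26.300, 17.600). That places the tangent points at D = (36.200, 17.600) on GD and F = (26.300, 27.500) on FM. Then |TD| = |D − T| = 40.252.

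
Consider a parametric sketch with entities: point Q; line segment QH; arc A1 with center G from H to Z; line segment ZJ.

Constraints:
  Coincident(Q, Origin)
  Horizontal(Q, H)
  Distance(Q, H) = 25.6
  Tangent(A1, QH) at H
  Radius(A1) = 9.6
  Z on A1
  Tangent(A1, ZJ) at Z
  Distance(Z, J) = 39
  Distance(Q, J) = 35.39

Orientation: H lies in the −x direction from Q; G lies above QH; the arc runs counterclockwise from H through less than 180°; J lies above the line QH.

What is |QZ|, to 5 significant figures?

18.338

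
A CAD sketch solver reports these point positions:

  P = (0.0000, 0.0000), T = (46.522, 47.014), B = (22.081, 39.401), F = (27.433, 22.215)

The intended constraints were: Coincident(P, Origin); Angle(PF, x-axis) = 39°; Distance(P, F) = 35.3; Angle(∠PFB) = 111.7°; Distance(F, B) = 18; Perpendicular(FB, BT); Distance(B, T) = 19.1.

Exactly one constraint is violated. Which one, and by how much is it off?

Distance(B, T) = 19.1 — off by 6.50.

P = (0.00, 0.00) ✓; PF at 39.00° ✓; |PF| = 35.30 ✓; ∠PFB = 111.7° ✓; |FB| = 18.00 ✓; ∠(FB, BT) = 90.00° ✓; |BT| = 25.60 ✗.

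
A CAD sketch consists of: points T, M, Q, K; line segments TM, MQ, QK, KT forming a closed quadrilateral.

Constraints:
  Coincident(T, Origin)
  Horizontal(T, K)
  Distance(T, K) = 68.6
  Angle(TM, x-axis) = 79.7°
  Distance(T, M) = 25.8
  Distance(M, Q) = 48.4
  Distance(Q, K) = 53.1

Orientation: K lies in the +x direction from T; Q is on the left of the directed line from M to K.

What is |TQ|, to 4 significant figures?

67.65

Checks: |MQ| = 48.40 ✓; |QK| = 53.10 ✓.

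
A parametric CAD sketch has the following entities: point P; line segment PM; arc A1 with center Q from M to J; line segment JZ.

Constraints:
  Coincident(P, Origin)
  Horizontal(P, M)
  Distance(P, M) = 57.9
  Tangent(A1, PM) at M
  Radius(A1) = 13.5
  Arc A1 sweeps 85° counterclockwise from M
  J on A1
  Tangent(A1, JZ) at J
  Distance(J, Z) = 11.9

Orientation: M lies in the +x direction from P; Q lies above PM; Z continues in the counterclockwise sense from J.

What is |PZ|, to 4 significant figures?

76.32

P is at the origin; PM is horizontal with |PM| = 57.9 and M on the +x side, so M = (57.90, 0.000). Since A1 is tangent to PM there, QM ⟂ PM, so Q = M + (0, 13.5) = (57.90, 13.50). On A1, M sits at bearing -90° from Q; an 85° counterclockwise sweep puts J at bearing -5°, so J = Q + 13.5·(cos -5°, sin -5°) = (71.35, 12.32). Tangency of A1 to JZ means the radius QJ is perpendicular to JZ, so JZ runs along (−sin -5°, cos -5°); with |JZ| = 11.9, Z = (72.39, 24.18). Then |PZ| = |Z − P| = 76.32.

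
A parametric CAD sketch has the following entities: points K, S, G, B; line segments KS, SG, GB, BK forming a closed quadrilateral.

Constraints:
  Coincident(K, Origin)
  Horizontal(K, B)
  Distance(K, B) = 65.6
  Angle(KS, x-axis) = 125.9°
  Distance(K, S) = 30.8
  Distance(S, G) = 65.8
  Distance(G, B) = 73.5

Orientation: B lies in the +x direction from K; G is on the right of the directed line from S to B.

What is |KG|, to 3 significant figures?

37.7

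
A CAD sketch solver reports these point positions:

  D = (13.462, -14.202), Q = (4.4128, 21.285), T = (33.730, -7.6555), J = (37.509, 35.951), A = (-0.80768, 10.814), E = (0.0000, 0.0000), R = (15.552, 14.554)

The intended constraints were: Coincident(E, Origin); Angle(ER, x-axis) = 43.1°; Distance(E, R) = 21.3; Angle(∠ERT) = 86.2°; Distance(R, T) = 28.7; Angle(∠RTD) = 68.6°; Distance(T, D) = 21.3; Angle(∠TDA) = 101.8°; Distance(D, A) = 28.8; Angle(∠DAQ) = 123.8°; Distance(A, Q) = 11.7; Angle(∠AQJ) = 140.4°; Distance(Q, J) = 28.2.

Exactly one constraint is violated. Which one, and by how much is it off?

Distance(Q, J) = 28.2 — off by 8.00.

E = (0.00, 0.00) ✓; ER at 43.10° ✓; |ER| = 21.30 ✓; ∠ERT = 86.20° ✓; |RT| = 28.70 ✓; ∠RTD = 68.60° ✓; |TD| = 21.30 ✓; ∠TDA = 101.8° ✓; |DA| = 28.80 ✓; ∠DAQ = 123.8° ✓; |AQ| = 11.70 ✓; ∠AQJ = 140.4° ✓; |QJ| = 36.20 ✗.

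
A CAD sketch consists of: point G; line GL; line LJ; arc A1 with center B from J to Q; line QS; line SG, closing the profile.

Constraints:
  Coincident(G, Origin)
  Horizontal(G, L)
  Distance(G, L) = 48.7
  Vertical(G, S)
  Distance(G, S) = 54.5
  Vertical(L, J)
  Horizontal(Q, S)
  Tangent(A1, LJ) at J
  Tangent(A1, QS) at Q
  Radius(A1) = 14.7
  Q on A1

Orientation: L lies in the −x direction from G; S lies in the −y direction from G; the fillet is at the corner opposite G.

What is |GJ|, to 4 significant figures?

62.89

G is at the origin; G and L share the same y with |GL| = 48.7 and L on the −x side, so L = (-48.70, 0.000). GS is vertical with |GS| = 54.5 and S on the −y side, so S = (0.000, -54.50). The virtual corner opposite G is at (-48.70, -54.50). The tangent condition forces BJ to be normal to LJ and A1 meets QS tangentially, so BQ is at right angles to QS, with radius 14.7, so the center B sits 14.7 in from both sides at B = (-34.00, -39.80). That places the tangent points at J = (-48.70, -39.80) on LJ and Q = (-34.00, -54.50) on QS. Then |GJ| = |J − G| = 62.89.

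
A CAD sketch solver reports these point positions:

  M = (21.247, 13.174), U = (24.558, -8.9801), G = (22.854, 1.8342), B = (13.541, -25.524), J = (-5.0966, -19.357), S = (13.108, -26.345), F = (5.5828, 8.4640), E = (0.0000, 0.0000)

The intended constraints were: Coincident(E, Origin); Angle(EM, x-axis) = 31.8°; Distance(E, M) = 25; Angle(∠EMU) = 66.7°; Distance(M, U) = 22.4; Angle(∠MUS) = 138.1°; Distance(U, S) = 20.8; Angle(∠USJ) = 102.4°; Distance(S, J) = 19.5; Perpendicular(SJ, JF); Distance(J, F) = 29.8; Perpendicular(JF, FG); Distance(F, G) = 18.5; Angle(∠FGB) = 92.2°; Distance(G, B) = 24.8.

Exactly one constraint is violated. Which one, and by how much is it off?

Distance(G, B) = 24.8 — off by 4.10.

E = (0.00, 0.00) ✓; EM at 31.80° ✓; |EM| = 25.00 ✓; ∠EMU = 66.70° ✓; |MU| = 22.40 ✓; ∠MUS = 138.1° ✓; |US| = 20.80 ✓; ∠USJ = 102.4° ✓; |SJ| = 19.50 ✓; ∠(SJ, JF) = 90.00° ✓; |JF| = 29.80 ✓; ∠(JF, FG) = 90.00° ✓; |FG| = 18.50 ✓; ∠FGB = 92.20° ✓; |GB| = 28.90 ✗.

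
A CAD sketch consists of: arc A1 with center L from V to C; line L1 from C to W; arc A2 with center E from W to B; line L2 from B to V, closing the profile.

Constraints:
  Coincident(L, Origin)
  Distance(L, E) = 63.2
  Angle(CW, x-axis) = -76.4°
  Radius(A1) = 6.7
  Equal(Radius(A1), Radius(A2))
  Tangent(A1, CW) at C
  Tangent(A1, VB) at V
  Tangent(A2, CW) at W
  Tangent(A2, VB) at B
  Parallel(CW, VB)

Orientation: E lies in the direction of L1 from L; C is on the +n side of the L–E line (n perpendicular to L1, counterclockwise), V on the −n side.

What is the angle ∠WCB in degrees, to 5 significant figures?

11.971°

The slot axis is L1's direction at -76.4°, so u = (cos -76.4°, sin -76.4°) = (0.23514, -0.97196) and n = (−sin -76.4°, cos -76.4°) = (0.97196, 0.23514). L is at the origin and E lies 63.2 along u from L, so E = 63.2·u = (14.861, -61.428). Tangency of A1 to both parallel lines with radius 6.7 puts C and V at L ± 6.7·n: C = (6.5121, 1.5755), V = (-6.5121, -1.5755). Equal radii place W and B the same way about E: W = E + 6.7·n = (21.373, -59.852), B = E − 6.7·n = (8.3488, -63.003). Then cos ∠WCB = CW·CB / (|CW||CB|), giving 11.971°.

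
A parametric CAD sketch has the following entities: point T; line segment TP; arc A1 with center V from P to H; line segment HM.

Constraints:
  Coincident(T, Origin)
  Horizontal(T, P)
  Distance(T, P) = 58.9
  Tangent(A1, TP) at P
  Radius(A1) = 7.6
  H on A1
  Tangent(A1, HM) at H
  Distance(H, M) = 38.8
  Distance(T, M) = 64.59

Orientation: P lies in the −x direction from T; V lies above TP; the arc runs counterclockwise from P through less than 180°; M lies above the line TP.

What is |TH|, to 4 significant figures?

51.79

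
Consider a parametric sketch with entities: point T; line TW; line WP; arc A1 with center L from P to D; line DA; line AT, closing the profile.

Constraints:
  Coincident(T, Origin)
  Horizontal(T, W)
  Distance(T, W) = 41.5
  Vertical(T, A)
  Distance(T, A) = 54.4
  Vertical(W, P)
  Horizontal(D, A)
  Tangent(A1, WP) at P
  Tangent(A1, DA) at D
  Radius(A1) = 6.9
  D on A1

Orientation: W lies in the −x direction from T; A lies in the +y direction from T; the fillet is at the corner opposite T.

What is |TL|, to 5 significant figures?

58.766

T is at the origin; TW is horizontal with |TW| = 41.5 and W on the −x side, so W = (-41.500, 0.0000). TA is vertical with |TA| = 54.4 and A on the +y side, so A = (0.0000, 54.400). The virtual corner opposite T is at (-41.500, 54.400). Since A1 is tangent to WP there, LP ⟂ WP and tangency of A1 to DA means the radius LD is perpendicular to DA, with radius 6.9, so the center L sits 6.9 in from both sides at L = (-34.600, 47.500). Then |TL| = |L − T| = 58.766.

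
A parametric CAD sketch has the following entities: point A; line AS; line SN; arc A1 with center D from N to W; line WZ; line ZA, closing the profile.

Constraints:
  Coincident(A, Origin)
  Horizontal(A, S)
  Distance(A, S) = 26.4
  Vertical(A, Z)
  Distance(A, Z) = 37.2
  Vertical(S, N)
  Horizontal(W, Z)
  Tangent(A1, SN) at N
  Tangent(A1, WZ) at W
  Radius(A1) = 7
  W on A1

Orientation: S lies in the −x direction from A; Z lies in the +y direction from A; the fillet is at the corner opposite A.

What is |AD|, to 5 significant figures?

35.894

AZ is vertical with |AZ| = 37.2 and Z on the +y side, so Z = (0.0000, 37.200). The virtual corner opposite A is at (-26.400, 37.200). A1 meets SN tangentially, so DN is at right angles to SN and tangency of A1 to WZ means the radius DW is perpendicular to WZ, with radius 7.0, so the center D sits 7.0 in from both sides at D = (-19.400, 30.200). Then |AD| = |D − A| = 35.894.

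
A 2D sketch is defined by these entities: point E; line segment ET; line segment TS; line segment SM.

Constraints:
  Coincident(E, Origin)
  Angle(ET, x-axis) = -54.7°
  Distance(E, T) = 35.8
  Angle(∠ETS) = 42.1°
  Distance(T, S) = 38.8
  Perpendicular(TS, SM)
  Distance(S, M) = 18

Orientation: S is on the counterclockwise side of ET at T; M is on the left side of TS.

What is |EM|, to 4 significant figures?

13.63

∠ETS = 42.1°, so TS runs at -54.7° + (180° − 42.1°) = 83.20° from the x-axis; with |TS| = 38.8, S = T + 38.8·(cos 83.20°, sin 83.20°) = (25.28, 9.309). TS is perpendicular to SM; with |SM| = 18.0 on the left of TS, M = S + 18.0·(-0.9930, 0.1184) = (7.408, 11.44). Then |EM| = |M − E| = 13.63.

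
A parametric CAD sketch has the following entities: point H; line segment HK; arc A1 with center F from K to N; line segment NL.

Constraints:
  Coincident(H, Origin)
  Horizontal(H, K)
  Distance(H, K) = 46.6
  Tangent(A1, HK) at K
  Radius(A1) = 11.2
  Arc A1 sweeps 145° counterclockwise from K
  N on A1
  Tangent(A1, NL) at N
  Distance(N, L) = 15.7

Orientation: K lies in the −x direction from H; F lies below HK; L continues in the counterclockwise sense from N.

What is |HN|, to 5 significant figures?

56.804

H is at the origin; HK is horizontal with |HK| = 46.6 and K on the −x side, so K = (-46.600, 0.0000). Tangency of A1 to HK means the radius FK is perpendicular to HK, so F = K + (0, -11.2) = (-46.600, -11.200). On A1, K sits at bearing 90° from F; a 145° counterclockwise sweep puts N at bearing 235°, so N = F + 11.2·(cos 235°, sin 235°) = (-53.024, -20.375). Then |HN| = |N − H| = 56.804.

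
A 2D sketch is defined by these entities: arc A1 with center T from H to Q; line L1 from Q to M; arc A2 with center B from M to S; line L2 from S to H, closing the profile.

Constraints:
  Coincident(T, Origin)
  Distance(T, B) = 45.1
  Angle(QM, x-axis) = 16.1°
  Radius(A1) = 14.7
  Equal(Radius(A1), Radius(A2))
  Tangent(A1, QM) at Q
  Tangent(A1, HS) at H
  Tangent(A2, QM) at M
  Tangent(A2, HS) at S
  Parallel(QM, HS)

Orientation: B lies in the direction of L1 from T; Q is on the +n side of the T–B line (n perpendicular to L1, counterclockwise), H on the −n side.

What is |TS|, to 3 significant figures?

47.4

The slot axis is L1's direction at 16.1°, so u = (cos 16.1°, sin 16.1°) = (0.961, 0.277) and n = (−sin 16.1°, cos 16.1°) = (-0.277, 0.961). T is at the origin and B lies 45.1 along u from T, so B = 45.1·u = (43.3, 12.5). Tangency of A1 to both parallel lines with radius 14.7 puts Q and H at T ± 14.7·n: Q = (-4.08, 14.1), H = (4.08, -14.1). Equal radii place M and S the same way about B: M = B + 14.7·n = (39.3, 26.6), S = B − 14.7·n = (47.4, -1.62). Then |TS| = |S − T| = 47.4.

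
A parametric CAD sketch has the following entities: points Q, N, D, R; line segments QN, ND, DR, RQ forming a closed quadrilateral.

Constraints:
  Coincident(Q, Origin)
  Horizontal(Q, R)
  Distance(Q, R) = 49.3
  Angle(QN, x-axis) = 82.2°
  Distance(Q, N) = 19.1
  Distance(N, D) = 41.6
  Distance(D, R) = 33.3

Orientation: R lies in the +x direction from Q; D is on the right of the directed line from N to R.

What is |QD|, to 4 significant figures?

28.08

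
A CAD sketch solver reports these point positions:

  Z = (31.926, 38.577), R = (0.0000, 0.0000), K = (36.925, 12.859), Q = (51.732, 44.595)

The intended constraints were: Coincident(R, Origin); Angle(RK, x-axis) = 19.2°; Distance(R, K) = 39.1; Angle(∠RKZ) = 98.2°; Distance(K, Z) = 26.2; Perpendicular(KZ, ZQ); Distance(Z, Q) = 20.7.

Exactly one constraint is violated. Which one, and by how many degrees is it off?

Perpendicular(KZ, ZQ) — off by 5.90°.

R = (0.00, 0.00) ✓; RK at 19.20° ✓; |RK| = 39.10 ✓; ∠RKZ = 98.20° ✓; |KZ| = 26.20 ✓; ∠(KZ, ZQ) = 84.10° ✗; |ZQ| = 20.70 ✓.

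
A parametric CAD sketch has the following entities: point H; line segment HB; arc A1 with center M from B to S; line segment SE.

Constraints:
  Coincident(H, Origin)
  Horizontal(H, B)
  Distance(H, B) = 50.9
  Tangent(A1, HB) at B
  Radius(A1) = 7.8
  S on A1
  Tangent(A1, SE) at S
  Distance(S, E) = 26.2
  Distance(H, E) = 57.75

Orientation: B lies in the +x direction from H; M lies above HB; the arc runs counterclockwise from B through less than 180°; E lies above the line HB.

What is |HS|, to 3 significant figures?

59.0

Checks: |MS| = 7.800 ✓; ∠(MS, SE) = 90.00° ✓; |SE| = 26.20 ✓; |HE| = 57.75 ✓.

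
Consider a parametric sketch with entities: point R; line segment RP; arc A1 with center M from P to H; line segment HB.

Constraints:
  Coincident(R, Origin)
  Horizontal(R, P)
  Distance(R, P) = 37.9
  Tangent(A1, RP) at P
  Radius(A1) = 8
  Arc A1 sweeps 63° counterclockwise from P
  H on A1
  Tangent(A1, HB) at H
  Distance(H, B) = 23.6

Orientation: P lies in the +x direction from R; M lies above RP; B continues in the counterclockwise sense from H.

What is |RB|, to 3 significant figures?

61.3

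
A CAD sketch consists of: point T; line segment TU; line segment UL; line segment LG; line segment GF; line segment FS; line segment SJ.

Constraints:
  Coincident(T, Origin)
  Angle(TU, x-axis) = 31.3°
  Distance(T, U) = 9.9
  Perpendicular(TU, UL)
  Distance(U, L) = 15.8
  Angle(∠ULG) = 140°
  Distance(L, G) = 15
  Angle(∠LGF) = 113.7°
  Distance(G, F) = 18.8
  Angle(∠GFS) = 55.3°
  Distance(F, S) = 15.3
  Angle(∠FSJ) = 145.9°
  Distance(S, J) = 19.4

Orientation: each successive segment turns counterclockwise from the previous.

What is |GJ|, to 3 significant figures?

21.2

T is at the origin; TU runs at 31.3° with length 9.9, so U = (8.46, 5.14). TU ⟂ UL, so UL runs at 121°; with |UL| = 15.8, L = (0.251, 18.6). ∠ULG = 140.0° gives LG at 161° from the x-axis; with |LG| = 15.0, G = (-14.0, 23.5). ∠LGF = 113.7° gives GF at -132° from the x-axis; with |GF| = 18.8, F = (-26.6, 9.57). ∠GFS = 55.3° gives FS at -7.70° from the x-axis; with |FS| = 15.3, S = (-11.5, 7.52). ∠FSJ = 145.9° gives SJ at 26.4° from the x-axis; with |SJ| = 19.4, J = (5.90, 16.1). Then |GJ| = |J − G| = 21.2.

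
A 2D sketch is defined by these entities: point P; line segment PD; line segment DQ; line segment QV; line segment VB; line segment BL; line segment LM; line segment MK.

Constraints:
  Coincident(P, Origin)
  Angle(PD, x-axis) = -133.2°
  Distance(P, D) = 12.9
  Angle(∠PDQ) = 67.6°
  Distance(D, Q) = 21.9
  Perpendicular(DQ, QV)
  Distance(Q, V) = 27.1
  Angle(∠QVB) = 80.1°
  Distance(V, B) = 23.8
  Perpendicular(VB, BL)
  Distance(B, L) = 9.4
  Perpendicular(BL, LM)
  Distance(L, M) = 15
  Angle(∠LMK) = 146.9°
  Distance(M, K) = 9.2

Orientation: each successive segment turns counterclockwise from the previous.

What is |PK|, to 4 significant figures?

19.79

P is at the origin; PD runs at -133.2° with length 12.9, so D = (-8.831, -9.404). ∠PDQ = 67.6° gives DQ at -20.80° from the x-axis; with |DQ| = 21.9, Q = (11.64, -17.18). DQ is perpendicular to QV, so QV runs at 69.20°; with |QV| = 27.1, V = (21.27, 8.153). ∠QVB = 80.1° gives VB at 169.1° from the x-axis; with |VB| = 23.8, B = (-2.105, 12.65). The perpendicularity gives BL at right angles to VB, so BL runs at -100.9°; with |BL| = 9.4, L = (-3.883, 3.423). The perpendicularity gives LM at right angles to BL, so LM runs at -10.90°; with |LM| = 15.0, M = (10.85, 0.5869). ∠LMK = 146.9° gives MK at 22.20° from the x-axis; with |MK| = 9.2, K = (19.36, 4.063). Then |PK| = |K − P| = 19.79.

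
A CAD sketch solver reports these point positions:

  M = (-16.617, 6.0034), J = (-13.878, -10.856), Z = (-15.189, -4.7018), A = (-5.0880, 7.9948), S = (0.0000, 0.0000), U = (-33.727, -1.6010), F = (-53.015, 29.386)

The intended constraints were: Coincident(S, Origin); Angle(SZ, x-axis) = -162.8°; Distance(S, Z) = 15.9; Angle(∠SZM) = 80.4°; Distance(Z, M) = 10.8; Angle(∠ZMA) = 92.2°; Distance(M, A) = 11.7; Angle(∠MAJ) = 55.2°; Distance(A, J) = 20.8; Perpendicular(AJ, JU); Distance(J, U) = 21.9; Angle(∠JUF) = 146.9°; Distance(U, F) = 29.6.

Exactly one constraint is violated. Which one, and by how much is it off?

Distance(U, F) = 29.6 — off by 6.90.

S = (0.00, 0.00) ✓; SZ at -162.8° ✓; |SZ| = 15.90 ✓; ∠SZM = 80.40° ✓; |ZM| = 10.80 ✓; ∠ZMA = 92.20° ✓; |MA| = 11.70 ✓; ∠MAJ = 55.20° ✓; |AJ| = 20.80 ✓; ∠(AJ, JU) = 90.00° ✓; |JU| = 21.90 ✓; ∠JUF = 146.9° ✓; |UF| = 36.50 ✗.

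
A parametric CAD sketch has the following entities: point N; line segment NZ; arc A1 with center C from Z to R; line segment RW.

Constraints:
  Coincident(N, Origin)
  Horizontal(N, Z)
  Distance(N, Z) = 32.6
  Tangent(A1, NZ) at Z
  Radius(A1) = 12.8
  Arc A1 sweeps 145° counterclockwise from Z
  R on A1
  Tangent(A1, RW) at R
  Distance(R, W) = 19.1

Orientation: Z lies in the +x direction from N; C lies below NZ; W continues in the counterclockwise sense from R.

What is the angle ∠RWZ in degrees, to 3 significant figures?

41.4°

On A1, Z sits at bearing 90° from C; a 145° counterclockwise sweep puts R at bearing 235°, so R = C + 12.8·(cos 235°, sin 235°) = (25.3, -23.3). Since A1 is tangent to RW there, CR ⟂ RW, so RW runs along (−sin 235°, cos 235°); with |RW| = 19.1, W = (40.9, -34.2). Then cos ∠RWZ = WR·WZ / (|WR||WZ|), giving 41.4°.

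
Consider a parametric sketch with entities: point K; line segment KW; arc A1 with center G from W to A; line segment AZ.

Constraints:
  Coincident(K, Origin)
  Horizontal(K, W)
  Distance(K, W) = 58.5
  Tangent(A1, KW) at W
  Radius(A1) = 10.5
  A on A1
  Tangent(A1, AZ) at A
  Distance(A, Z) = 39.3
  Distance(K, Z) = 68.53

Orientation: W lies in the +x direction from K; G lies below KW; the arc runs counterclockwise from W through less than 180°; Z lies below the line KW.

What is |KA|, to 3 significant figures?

49.1

Checks: ∠(GW, WK) = 90.00° ✓; |GW| = 10.50 ✓; |GA| = 10.50 ✓; ∠(GA, AZ) = 90.00° ✓; |AZ| = 39.30 ✓; |KZ| = 68.53 ✓.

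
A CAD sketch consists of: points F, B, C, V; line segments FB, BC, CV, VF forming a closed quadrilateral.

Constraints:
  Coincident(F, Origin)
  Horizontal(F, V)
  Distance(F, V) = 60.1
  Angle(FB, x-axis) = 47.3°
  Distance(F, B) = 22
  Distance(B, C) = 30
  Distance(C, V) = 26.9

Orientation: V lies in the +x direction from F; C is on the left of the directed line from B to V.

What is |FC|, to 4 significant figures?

49.46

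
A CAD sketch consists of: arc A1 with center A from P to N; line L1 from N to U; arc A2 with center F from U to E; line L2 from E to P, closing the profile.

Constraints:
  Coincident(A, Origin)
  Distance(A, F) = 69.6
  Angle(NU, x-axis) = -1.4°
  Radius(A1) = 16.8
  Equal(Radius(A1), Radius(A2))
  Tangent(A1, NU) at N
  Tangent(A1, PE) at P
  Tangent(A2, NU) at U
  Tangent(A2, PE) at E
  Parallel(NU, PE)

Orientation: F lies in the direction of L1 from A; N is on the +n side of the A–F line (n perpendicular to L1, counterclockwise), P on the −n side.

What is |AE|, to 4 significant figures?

71.60

Tangency of A1 to both parallel lines with radius 16.8 puts N and P at A ± 16.8·n: N = (0.4105, 16.79), P = (-0.4105, -16.79). Equal radii place U and E the same way about F: U = F + 16.8·n = (69.99, 15.09), E = F − 16.8·n = (69.17, -18.50). Then |AE| = |E − A| = 71.60.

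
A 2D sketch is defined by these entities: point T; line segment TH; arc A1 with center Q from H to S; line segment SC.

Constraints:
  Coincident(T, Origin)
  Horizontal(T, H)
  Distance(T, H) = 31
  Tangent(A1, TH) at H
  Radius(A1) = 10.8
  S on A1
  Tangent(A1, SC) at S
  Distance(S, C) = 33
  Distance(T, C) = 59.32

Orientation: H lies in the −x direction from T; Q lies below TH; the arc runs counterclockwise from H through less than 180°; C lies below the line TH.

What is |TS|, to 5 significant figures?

43.361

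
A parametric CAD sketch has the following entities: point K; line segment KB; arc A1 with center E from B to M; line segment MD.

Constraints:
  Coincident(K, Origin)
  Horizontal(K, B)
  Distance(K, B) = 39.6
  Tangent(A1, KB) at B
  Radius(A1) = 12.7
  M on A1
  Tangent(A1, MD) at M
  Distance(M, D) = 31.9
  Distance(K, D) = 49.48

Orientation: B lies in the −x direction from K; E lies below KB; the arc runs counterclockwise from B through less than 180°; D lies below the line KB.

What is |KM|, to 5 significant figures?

52.881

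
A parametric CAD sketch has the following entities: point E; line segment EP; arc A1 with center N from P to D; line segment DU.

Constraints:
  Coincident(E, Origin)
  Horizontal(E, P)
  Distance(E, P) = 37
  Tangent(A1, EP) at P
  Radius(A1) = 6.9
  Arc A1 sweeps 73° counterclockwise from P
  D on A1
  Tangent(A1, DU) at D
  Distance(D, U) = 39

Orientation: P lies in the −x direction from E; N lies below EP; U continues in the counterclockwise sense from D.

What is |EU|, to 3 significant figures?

69.3

E is at the origin; E and P share the same y with |EP| = 37.0 and P on the −x side, so P = (-37.0, 0.00). A1 meets EP tangentially, so NP is at right angles to EP, so N = P + (0, -6.9) = (-37.0, -6.90). On A1, P sits at bearing 90° from N; a 73° counterclockwise sweep puts D at bearing 163°, so D = N + 6.9·(cos 163°, sin 163°) = (-43.6, -4.88). Since A1 is tangent to DU there, ND ⟂ DU, so DU runs along (−sin 163°, cos 163°); with |DU| = 39.0, U = (-55.0, -42.2). Then |EU| = |U − E| = 69.3.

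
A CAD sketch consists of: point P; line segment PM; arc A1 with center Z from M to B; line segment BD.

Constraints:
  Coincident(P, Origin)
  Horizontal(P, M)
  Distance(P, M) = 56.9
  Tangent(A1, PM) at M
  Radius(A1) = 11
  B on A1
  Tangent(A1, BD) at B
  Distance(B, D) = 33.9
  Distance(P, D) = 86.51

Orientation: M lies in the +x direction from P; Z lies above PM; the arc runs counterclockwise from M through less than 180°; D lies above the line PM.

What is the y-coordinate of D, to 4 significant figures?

40.96

P is at the origin; PM is horizontal with |PM| = 56.9 and M on the +x side, so M = (56.90, 0.000). Since A1 is tangent to PM there, ZM ⟂ PM, so Z = M + (0, 11) = (56.90, 11.00). Since ZB ⟂ BD (tangency), |ZD| = √(11.0² + 33.9²) = 35.64 regardless of where B sits on A1. So D lies on both circle(P, 86.51) and circle(Z, 35.64); the above-PM intersection is D = (76.20, 40.96). B is the foot of the tangent from D: B = (67.53, 8.189).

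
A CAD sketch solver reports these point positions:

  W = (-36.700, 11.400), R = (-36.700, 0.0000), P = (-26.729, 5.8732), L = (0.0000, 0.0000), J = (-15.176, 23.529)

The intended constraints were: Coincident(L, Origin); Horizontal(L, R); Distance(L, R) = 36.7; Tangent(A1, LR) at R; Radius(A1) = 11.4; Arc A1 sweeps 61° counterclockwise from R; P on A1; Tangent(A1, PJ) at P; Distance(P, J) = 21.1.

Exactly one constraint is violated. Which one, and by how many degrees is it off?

Tangent(A1, PJ) at P — off by 4.20°.

L = (0.00, 0.00) ✓; L.y = 0.00, R.y = 0.00 ✓; |LR| = 36.70 ✓; ∠(WR, RL) = 90.00° ✓; |WR| = 11.40 ✓; bearing(W→P) − bearing(W→R) = 61.00° ✓; |WP| = 11.40 ✓; ∠(WP, PJ) = 94.20° ✗; |PJ| = 21.10 ✓.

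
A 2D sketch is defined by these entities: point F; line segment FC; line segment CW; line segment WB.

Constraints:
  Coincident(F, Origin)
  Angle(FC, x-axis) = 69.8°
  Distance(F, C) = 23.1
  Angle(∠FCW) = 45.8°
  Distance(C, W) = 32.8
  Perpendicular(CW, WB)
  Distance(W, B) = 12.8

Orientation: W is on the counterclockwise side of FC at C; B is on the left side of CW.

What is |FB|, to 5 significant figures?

17.114

F is at the origin; FC runs at 69.8° with length 23.1, so C = 23.1·(cos 69.8°, sin 69.8°) = (7.9764, 21.679). ∠FCW = 45.8°, so CW runs at 69.8° + (180° − 45.8°) = 204.00° from the x-axis; with |CW| = 32.8, W = C + 32.8·(cos 204.00°, sin 204.00°) = (-21.988, 8.3382). CW ⟂ WB; with |WB| = 12.8 on the left of CW, B = W + 12.8·(0.40674, -0.91355) = (-16.782, -3.3552). Then |FB| = |B − F| = 17.114.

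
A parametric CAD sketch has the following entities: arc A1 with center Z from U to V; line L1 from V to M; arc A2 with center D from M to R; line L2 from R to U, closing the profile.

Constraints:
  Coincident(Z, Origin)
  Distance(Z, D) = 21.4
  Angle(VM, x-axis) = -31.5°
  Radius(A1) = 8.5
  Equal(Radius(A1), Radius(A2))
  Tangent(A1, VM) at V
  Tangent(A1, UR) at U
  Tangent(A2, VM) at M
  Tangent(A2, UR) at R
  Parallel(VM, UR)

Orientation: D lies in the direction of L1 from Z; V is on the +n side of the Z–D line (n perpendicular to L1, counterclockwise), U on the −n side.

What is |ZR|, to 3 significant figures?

23.0

The slot axis is L1's direction at -31.5°, so u = (cos -31.5°, sin -31.5°) = (0.853, -0.522) and n = (−sin -31.5°, cos -31.5°) = (0.522, 0.853). Z is at the origin and D lies 21.4 along u from Z, so D = 21.4·u = (18.2, -11.2). Tangency of A1 to both parallel lines with radius 8.5 puts V and U at Z ± 8.5·n: V = (4.44, 7.25), U = (-4.44, -7.25). Equal radii place M and R the same way about D: M = D + 8.5·n = (22.7, -3.93), R = D − 8.5·n = (13.8, -18.4). Then |ZR| = |R − Z| = 23.0.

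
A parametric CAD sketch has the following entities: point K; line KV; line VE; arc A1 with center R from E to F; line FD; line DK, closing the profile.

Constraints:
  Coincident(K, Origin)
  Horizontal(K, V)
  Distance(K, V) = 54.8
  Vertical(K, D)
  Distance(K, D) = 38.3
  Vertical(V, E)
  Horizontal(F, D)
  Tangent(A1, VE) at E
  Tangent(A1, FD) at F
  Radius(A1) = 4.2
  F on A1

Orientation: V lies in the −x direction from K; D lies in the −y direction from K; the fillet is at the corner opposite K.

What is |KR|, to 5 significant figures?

61.018

K is at the origin; KV is horizontal with |KV| = 54.8 and V on the −x side, so V = (-54.800, 0.0000). K and D share the same x with |KD| = 38.3 and D on the −y side, so D = (0.0000, -38.300). The virtual corner opposite K is at (-54.800, -38.300). Tangency of A1 to VE means the radius RE is perpendicular to VE and tangency of A1 to FD means the radius RF is perpendicular to FD, with radius 4.2, so the center R sits 4.2 in from both sides at R = (-50.600, -34.100). Then |KR| = |R − K| = 61.018.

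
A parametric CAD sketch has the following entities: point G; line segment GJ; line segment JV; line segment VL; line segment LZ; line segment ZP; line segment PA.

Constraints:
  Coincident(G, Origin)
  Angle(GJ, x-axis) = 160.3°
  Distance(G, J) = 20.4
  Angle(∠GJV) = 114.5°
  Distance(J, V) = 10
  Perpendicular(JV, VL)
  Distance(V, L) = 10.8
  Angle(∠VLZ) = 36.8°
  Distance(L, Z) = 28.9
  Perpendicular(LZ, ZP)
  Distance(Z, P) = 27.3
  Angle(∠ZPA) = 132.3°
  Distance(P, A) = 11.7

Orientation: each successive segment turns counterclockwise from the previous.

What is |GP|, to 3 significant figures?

52.6

G is at the origin; GJ runs at 160.3° with length 20.4, so J = (-19.2, 6.88). ∠GJV = 114.5° gives JV at -134° from the x-axis; with |JV| = 10.0, V = (-26.2, -0.292). The perpendicularity gives VL at right angles to JV, so VL runs at -44.2°; with |VL| = 10.8, L = (-18.4, -7.82). ∠VLZ = 36.8° gives LZ at 99.0° from the x-axis; with |LZ| = 28.9, Z = (-23.0, 20.7). The perpendicularity gives ZP at right angles to LZ, so ZP runs at -171°; with |ZP| = 27.3, P = (-49.9, 16.5). Then |GP| = |P − G| = 52.6.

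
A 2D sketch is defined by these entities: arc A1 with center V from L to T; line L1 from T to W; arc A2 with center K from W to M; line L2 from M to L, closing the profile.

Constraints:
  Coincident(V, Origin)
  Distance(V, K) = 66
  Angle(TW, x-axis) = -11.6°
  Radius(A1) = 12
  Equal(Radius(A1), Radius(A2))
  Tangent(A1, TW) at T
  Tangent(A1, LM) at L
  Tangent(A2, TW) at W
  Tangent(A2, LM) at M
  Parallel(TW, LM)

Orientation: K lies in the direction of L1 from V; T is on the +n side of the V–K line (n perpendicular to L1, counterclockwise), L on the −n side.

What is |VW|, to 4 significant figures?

67.08

Tangency of A1 to both parallel lines with radius 12.0 puts T and L at V ± 12.0·n: T = (2.413, 11.75), L = (-2.413, -11.75). Equal radii place W and M the same way about K: W = K + 12.0·n = (67.06, -1.516), M = K − 12.0·n = (62.24, -25.03). Then |VW| = |W − V| = 67.08.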